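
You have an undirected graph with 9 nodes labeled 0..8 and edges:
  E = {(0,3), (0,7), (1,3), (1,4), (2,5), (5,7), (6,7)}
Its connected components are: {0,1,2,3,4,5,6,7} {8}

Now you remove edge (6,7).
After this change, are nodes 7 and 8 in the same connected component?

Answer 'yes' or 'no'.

Answer: no

Derivation:
Initial components: {0,1,2,3,4,5,6,7} {8}
Removing edge (6,7): it was a bridge — component count 2 -> 3.
New components: {0,1,2,3,4,5,7} {6} {8}
Are 7 and 8 in the same component? no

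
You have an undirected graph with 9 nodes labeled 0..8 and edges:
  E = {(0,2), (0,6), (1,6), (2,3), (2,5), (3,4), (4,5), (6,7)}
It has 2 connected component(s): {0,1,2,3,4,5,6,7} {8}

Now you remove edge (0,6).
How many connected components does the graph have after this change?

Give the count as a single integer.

Answer: 3

Derivation:
Initial component count: 2
Remove (0,6): it was a bridge. Count increases: 2 -> 3.
  After removal, components: {0,2,3,4,5} {1,6,7} {8}
New component count: 3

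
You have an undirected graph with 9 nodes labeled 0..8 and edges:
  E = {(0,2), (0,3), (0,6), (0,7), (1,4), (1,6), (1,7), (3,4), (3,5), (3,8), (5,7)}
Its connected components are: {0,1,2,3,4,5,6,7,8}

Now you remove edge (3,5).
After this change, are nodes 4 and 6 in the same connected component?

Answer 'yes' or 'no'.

Answer: yes

Derivation:
Initial components: {0,1,2,3,4,5,6,7,8}
Removing edge (3,5): not a bridge — component count unchanged at 1.
New components: {0,1,2,3,4,5,6,7,8}
Are 4 and 6 in the same component? yes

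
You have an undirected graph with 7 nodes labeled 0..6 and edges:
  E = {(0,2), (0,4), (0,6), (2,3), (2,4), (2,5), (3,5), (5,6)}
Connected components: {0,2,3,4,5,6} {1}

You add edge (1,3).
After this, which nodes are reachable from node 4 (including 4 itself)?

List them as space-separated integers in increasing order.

Answer: 0 1 2 3 4 5 6

Derivation:
Before: nodes reachable from 4: {0,2,3,4,5,6}
Adding (1,3): merges 4's component with another. Reachability grows.
After: nodes reachable from 4: {0,1,2,3,4,5,6}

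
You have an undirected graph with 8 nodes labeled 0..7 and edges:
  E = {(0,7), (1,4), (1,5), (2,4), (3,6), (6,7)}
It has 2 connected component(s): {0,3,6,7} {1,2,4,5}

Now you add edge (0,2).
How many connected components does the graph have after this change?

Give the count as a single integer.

Initial component count: 2
Add (0,2): merges two components. Count decreases: 2 -> 1.
New component count: 1

Answer: 1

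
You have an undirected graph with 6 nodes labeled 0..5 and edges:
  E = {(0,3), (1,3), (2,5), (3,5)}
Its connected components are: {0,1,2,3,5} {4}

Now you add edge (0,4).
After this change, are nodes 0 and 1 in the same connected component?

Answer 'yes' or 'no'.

Answer: yes

Derivation:
Initial components: {0,1,2,3,5} {4}
Adding edge (0,4): merges {0,1,2,3,5} and {4}.
New components: {0,1,2,3,4,5}
Are 0 and 1 in the same component? yes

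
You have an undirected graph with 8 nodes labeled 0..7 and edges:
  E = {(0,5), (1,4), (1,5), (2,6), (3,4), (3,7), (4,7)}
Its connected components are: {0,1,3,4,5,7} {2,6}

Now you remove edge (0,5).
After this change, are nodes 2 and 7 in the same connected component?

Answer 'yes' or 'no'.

Answer: no

Derivation:
Initial components: {0,1,3,4,5,7} {2,6}
Removing edge (0,5): it was a bridge — component count 2 -> 3.
New components: {0} {1,3,4,5,7} {2,6}
Are 2 and 7 in the same component? no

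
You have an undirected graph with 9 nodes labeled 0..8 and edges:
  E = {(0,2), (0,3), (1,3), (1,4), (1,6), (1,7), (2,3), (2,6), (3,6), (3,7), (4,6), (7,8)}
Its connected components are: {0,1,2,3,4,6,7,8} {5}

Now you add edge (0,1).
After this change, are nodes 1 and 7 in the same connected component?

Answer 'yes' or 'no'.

Initial components: {0,1,2,3,4,6,7,8} {5}
Adding edge (0,1): both already in same component {0,1,2,3,4,6,7,8}. No change.
New components: {0,1,2,3,4,6,7,8} {5}
Are 1 and 7 in the same component? yes

Answer: yes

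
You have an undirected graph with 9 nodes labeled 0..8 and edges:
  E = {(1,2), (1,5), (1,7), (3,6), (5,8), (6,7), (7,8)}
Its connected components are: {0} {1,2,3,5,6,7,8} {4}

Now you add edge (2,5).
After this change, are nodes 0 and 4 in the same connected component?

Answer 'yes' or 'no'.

Answer: no

Derivation:
Initial components: {0} {1,2,3,5,6,7,8} {4}
Adding edge (2,5): both already in same component {1,2,3,5,6,7,8}. No change.
New components: {0} {1,2,3,5,6,7,8} {4}
Are 0 and 4 in the same component? no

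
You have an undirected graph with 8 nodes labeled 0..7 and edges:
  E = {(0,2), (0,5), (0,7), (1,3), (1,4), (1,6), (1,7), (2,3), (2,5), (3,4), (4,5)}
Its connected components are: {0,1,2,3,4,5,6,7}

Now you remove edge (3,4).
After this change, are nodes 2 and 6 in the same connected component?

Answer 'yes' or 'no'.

Initial components: {0,1,2,3,4,5,6,7}
Removing edge (3,4): not a bridge — component count unchanged at 1.
New components: {0,1,2,3,4,5,6,7}
Are 2 and 6 in the same component? yes

Answer: yes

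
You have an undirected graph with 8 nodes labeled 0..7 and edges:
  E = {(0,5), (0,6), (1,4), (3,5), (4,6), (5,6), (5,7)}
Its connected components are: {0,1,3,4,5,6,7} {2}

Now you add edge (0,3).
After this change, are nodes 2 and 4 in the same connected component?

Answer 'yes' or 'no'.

Answer: no

Derivation:
Initial components: {0,1,3,4,5,6,7} {2}
Adding edge (0,3): both already in same component {0,1,3,4,5,6,7}. No change.
New components: {0,1,3,4,5,6,7} {2}
Are 2 and 4 in the same component? no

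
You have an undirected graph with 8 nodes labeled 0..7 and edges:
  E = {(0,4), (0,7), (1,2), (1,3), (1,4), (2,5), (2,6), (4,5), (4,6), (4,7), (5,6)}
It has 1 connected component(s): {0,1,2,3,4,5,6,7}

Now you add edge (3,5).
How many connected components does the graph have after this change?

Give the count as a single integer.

Answer: 1

Derivation:
Initial component count: 1
Add (3,5): endpoints already in same component. Count unchanged: 1.
New component count: 1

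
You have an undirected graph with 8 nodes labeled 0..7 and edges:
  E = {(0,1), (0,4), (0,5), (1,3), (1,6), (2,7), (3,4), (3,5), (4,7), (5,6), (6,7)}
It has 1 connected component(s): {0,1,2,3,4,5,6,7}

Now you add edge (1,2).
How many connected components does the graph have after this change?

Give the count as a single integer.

Answer: 1

Derivation:
Initial component count: 1
Add (1,2): endpoints already in same component. Count unchanged: 1.
New component count: 1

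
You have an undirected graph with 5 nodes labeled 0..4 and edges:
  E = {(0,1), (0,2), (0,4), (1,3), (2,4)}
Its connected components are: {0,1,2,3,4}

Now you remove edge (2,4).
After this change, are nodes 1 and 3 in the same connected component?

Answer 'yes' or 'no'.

Initial components: {0,1,2,3,4}
Removing edge (2,4): not a bridge — component count unchanged at 1.
New components: {0,1,2,3,4}
Are 1 and 3 in the same component? yes

Answer: yes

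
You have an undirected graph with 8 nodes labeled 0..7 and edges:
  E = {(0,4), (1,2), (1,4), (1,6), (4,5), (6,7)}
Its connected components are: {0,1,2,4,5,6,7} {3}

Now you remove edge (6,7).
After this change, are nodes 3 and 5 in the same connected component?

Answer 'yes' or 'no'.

Answer: no

Derivation:
Initial components: {0,1,2,4,5,6,7} {3}
Removing edge (6,7): it was a bridge — component count 2 -> 3.
New components: {0,1,2,4,5,6} {3} {7}
Are 3 and 5 in the same component? no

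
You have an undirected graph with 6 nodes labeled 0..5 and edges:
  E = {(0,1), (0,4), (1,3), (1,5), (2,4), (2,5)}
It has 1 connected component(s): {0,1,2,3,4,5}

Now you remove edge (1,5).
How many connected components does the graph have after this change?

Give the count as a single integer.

Initial component count: 1
Remove (1,5): not a bridge. Count unchanged: 1.
  After removal, components: {0,1,2,3,4,5}
New component count: 1

Answer: 1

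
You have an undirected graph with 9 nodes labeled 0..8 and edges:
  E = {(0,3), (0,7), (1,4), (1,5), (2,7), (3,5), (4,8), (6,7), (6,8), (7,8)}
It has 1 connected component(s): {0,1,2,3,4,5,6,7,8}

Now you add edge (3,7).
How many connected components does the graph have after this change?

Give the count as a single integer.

Initial component count: 1
Add (3,7): endpoints already in same component. Count unchanged: 1.
New component count: 1

Answer: 1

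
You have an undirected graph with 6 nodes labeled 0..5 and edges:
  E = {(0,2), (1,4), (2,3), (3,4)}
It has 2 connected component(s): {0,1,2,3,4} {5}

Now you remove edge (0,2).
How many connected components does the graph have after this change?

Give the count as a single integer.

Initial component count: 2
Remove (0,2): it was a bridge. Count increases: 2 -> 3.
  After removal, components: {0} {1,2,3,4} {5}
New component count: 3

Answer: 3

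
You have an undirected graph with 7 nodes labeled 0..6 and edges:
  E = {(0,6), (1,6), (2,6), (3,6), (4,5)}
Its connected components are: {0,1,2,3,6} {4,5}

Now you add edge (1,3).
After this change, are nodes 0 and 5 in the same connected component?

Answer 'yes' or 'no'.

Answer: no

Derivation:
Initial components: {0,1,2,3,6} {4,5}
Adding edge (1,3): both already in same component {0,1,2,3,6}. No change.
New components: {0,1,2,3,6} {4,5}
Are 0 and 5 in the same component? no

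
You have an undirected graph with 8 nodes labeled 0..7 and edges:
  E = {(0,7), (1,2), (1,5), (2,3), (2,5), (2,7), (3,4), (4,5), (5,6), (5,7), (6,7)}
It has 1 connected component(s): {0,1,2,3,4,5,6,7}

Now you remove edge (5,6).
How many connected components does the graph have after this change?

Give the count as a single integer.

Answer: 1

Derivation:
Initial component count: 1
Remove (5,6): not a bridge. Count unchanged: 1.
  After removal, components: {0,1,2,3,4,5,6,7}
New component count: 1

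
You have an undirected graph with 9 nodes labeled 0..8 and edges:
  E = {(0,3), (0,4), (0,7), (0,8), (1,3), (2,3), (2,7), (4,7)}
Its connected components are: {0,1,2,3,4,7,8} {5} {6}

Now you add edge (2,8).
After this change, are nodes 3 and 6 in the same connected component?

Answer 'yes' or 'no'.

Initial components: {0,1,2,3,4,7,8} {5} {6}
Adding edge (2,8): both already in same component {0,1,2,3,4,7,8}. No change.
New components: {0,1,2,3,4,7,8} {5} {6}
Are 3 and 6 in the same component? no

Answer: no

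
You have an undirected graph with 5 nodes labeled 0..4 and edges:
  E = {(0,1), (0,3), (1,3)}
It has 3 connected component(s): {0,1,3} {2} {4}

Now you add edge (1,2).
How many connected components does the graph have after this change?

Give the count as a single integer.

Answer: 2

Derivation:
Initial component count: 3
Add (1,2): merges two components. Count decreases: 3 -> 2.
New component count: 2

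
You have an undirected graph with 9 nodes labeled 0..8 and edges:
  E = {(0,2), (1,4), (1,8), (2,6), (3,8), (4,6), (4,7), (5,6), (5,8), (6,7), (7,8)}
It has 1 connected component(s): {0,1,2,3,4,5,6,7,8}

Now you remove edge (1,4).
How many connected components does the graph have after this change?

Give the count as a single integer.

Answer: 1

Derivation:
Initial component count: 1
Remove (1,4): not a bridge. Count unchanged: 1.
  After removal, components: {0,1,2,3,4,5,6,7,8}
New component count: 1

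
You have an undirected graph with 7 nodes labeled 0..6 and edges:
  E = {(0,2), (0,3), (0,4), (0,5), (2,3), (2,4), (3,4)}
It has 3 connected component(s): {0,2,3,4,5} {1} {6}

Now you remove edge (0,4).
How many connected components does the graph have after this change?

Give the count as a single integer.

Initial component count: 3
Remove (0,4): not a bridge. Count unchanged: 3.
  After removal, components: {0,2,3,4,5} {1} {6}
New component count: 3

Answer: 3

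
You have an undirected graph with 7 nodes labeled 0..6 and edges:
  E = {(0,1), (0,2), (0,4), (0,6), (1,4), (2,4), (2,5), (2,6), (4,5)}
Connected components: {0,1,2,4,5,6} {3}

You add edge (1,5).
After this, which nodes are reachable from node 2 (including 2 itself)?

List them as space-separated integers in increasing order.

Answer: 0 1 2 4 5 6

Derivation:
Before: nodes reachable from 2: {0,1,2,4,5,6}
Adding (1,5): both endpoints already in same component. Reachability from 2 unchanged.
After: nodes reachable from 2: {0,1,2,4,5,6}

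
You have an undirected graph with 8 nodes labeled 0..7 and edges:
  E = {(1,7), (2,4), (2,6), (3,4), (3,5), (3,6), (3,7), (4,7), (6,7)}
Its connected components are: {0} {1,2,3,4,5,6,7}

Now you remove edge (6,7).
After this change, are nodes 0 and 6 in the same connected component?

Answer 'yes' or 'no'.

Answer: no

Derivation:
Initial components: {0} {1,2,3,4,5,6,7}
Removing edge (6,7): not a bridge — component count unchanged at 2.
New components: {0} {1,2,3,4,5,6,7}
Are 0 and 6 in the same component? no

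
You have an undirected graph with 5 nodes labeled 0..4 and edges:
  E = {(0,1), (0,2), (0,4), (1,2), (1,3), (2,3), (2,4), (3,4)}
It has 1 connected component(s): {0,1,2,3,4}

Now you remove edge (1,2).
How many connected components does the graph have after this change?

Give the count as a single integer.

Answer: 1

Derivation:
Initial component count: 1
Remove (1,2): not a bridge. Count unchanged: 1.
  After removal, components: {0,1,2,3,4}
New component count: 1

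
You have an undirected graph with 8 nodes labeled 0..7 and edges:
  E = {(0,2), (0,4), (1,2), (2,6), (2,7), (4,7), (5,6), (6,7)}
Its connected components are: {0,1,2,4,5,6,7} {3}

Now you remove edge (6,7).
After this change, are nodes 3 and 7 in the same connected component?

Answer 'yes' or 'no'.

Initial components: {0,1,2,4,5,6,7} {3}
Removing edge (6,7): not a bridge — component count unchanged at 2.
New components: {0,1,2,4,5,6,7} {3}
Are 3 and 7 in the same component? no

Answer: no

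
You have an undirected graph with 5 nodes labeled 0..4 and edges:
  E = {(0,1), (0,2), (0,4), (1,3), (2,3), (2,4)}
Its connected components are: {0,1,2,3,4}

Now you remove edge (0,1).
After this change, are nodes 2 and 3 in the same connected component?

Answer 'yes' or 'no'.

Answer: yes

Derivation:
Initial components: {0,1,2,3,4}
Removing edge (0,1): not a bridge — component count unchanged at 1.
New components: {0,1,2,3,4}
Are 2 and 3 in the same component? yes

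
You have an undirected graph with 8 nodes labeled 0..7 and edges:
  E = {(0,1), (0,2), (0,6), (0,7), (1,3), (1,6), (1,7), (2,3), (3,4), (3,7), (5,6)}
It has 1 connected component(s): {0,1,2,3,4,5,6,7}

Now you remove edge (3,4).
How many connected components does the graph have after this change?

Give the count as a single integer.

Answer: 2

Derivation:
Initial component count: 1
Remove (3,4): it was a bridge. Count increases: 1 -> 2.
  After removal, components: {0,1,2,3,5,6,7} {4}
New component count: 2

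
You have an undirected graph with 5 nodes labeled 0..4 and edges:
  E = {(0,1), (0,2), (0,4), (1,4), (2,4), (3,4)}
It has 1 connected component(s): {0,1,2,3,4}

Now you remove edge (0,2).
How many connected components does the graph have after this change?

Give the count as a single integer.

Answer: 1

Derivation:
Initial component count: 1
Remove (0,2): not a bridge. Count unchanged: 1.
  After removal, components: {0,1,2,3,4}
New component count: 1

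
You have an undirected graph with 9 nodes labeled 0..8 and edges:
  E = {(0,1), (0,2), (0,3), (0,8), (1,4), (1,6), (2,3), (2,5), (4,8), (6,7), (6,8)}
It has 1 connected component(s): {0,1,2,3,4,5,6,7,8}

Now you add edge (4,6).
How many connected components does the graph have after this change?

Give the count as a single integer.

Answer: 1

Derivation:
Initial component count: 1
Add (4,6): endpoints already in same component. Count unchanged: 1.
New component count: 1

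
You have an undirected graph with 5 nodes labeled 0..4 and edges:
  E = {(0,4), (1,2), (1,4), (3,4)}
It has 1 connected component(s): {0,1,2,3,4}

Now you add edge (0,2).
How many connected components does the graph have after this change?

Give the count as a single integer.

Answer: 1

Derivation:
Initial component count: 1
Add (0,2): endpoints already in same component. Count unchanged: 1.
New component count: 1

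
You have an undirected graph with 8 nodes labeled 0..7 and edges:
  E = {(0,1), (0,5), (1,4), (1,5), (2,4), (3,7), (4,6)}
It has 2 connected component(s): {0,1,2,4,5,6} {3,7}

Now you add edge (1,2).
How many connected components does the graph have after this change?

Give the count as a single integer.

Answer: 2

Derivation:
Initial component count: 2
Add (1,2): endpoints already in same component. Count unchanged: 2.
New component count: 2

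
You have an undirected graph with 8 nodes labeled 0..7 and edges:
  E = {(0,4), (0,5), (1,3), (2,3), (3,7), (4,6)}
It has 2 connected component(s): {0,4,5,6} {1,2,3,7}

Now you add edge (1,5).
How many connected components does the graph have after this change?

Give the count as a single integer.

Answer: 1

Derivation:
Initial component count: 2
Add (1,5): merges two components. Count decreases: 2 -> 1.
New component count: 1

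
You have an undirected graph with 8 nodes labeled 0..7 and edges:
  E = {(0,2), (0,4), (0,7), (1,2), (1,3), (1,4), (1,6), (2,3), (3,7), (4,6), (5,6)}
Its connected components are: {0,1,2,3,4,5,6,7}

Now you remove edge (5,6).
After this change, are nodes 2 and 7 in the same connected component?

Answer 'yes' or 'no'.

Initial components: {0,1,2,3,4,5,6,7}
Removing edge (5,6): it was a bridge — component count 1 -> 2.
New components: {0,1,2,3,4,6,7} {5}
Are 2 and 7 in the same component? yes

Answer: yes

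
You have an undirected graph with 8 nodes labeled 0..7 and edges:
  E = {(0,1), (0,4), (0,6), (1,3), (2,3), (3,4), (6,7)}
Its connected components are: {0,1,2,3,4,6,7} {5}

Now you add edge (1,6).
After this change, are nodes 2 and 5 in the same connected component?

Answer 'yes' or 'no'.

Initial components: {0,1,2,3,4,6,7} {5}
Adding edge (1,6): both already in same component {0,1,2,3,4,6,7}. No change.
New components: {0,1,2,3,4,6,7} {5}
Are 2 and 5 in the same component? no

Answer: no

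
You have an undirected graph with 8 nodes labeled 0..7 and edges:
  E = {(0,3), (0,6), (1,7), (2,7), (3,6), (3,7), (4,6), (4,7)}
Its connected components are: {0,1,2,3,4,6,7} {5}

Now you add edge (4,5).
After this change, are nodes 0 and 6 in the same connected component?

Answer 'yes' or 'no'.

Answer: yes

Derivation:
Initial components: {0,1,2,3,4,6,7} {5}
Adding edge (4,5): merges {0,1,2,3,4,6,7} and {5}.
New components: {0,1,2,3,4,5,6,7}
Are 0 and 6 in the same component? yes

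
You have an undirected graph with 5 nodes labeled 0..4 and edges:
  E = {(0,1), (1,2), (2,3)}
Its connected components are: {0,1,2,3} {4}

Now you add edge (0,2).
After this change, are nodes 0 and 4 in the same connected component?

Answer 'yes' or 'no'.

Initial components: {0,1,2,3} {4}
Adding edge (0,2): both already in same component {0,1,2,3}. No change.
New components: {0,1,2,3} {4}
Are 0 and 4 in the same component? no

Answer: no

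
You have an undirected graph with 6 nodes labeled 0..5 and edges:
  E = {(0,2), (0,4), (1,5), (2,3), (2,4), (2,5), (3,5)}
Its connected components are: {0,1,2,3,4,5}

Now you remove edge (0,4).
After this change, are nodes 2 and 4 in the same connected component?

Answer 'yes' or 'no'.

Answer: yes

Derivation:
Initial components: {0,1,2,3,4,5}
Removing edge (0,4): not a bridge — component count unchanged at 1.
New components: {0,1,2,3,4,5}
Are 2 and 4 in the same component? yes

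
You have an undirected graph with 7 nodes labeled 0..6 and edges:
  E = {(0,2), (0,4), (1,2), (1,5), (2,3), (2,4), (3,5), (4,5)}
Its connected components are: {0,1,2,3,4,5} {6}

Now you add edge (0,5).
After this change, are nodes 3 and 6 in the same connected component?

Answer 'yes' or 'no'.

Initial components: {0,1,2,3,4,5} {6}
Adding edge (0,5): both already in same component {0,1,2,3,4,5}. No change.
New components: {0,1,2,3,4,5} {6}
Are 3 and 6 in the same component? no

Answer: no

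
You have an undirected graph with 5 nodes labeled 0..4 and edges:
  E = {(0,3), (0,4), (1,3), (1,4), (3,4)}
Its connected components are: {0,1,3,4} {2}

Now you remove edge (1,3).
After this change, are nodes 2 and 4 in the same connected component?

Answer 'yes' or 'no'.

Answer: no

Derivation:
Initial components: {0,1,3,4} {2}
Removing edge (1,3): not a bridge — component count unchanged at 2.
New components: {0,1,3,4} {2}
Are 2 and 4 in the same component? no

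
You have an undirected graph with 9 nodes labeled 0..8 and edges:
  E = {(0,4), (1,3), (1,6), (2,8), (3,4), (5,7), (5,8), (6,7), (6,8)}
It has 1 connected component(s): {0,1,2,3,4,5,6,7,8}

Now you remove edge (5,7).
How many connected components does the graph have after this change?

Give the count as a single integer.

Initial component count: 1
Remove (5,7): not a bridge. Count unchanged: 1.
  After removal, components: {0,1,2,3,4,5,6,7,8}
New component count: 1

Answer: 1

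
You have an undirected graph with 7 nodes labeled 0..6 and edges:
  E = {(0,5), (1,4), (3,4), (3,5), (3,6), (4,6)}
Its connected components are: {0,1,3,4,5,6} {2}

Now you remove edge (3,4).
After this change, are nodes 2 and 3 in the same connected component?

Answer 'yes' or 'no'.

Answer: no

Derivation:
Initial components: {0,1,3,4,5,6} {2}
Removing edge (3,4): not a bridge — component count unchanged at 2.
New components: {0,1,3,4,5,6} {2}
Are 2 and 3 in the same component? no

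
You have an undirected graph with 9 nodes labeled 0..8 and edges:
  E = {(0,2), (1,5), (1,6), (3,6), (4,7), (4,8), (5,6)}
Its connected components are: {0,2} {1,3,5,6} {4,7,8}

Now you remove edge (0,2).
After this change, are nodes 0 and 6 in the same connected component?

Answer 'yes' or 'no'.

Initial components: {0,2} {1,3,5,6} {4,7,8}
Removing edge (0,2): it was a bridge — component count 3 -> 4.
New components: {0} {1,3,5,6} {2} {4,7,8}
Are 0 and 6 in the same component? no

Answer: no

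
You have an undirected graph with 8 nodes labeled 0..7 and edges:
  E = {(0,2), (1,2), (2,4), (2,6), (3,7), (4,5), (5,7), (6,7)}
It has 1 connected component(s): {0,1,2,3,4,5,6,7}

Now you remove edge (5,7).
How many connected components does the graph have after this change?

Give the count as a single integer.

Initial component count: 1
Remove (5,7): not a bridge. Count unchanged: 1.
  After removal, components: {0,1,2,3,4,5,6,7}
New component count: 1

Answer: 1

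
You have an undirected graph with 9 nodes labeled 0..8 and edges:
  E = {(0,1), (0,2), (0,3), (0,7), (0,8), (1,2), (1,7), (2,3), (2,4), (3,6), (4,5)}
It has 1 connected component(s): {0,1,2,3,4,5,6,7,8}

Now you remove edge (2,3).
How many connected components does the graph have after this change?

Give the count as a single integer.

Answer: 1

Derivation:
Initial component count: 1
Remove (2,3): not a bridge. Count unchanged: 1.
  After removal, components: {0,1,2,3,4,5,6,7,8}
New component count: 1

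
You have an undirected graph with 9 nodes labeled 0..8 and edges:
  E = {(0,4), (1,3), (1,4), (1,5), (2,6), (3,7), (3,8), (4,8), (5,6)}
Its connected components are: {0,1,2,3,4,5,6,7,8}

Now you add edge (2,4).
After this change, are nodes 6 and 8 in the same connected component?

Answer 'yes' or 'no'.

Initial components: {0,1,2,3,4,5,6,7,8}
Adding edge (2,4): both already in same component {0,1,2,3,4,5,6,7,8}. No change.
New components: {0,1,2,3,4,5,6,7,8}
Are 6 and 8 in the same component? yes

Answer: yes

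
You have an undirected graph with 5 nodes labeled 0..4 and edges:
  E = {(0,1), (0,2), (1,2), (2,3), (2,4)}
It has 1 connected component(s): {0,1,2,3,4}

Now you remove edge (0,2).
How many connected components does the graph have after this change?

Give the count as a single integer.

Initial component count: 1
Remove (0,2): not a bridge. Count unchanged: 1.
  After removal, components: {0,1,2,3,4}
New component count: 1

Answer: 1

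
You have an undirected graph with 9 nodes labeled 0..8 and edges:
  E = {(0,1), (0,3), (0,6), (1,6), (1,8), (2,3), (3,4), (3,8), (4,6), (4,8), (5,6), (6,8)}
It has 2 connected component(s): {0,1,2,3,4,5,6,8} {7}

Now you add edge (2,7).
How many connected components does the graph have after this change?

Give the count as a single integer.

Answer: 1

Derivation:
Initial component count: 2
Add (2,7): merges two components. Count decreases: 2 -> 1.
New component count: 1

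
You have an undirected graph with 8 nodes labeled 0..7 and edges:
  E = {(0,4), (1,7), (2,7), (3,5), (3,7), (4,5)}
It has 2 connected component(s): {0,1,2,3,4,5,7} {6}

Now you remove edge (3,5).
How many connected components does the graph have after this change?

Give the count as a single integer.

Answer: 3

Derivation:
Initial component count: 2
Remove (3,5): it was a bridge. Count increases: 2 -> 3.
  After removal, components: {0,4,5} {1,2,3,7} {6}
New component count: 3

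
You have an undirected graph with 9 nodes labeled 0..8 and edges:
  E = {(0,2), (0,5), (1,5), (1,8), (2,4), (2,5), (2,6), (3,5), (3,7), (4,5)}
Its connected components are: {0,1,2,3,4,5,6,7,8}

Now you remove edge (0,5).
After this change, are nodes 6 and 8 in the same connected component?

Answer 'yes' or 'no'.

Initial components: {0,1,2,3,4,5,6,7,8}
Removing edge (0,5): not a bridge — component count unchanged at 1.
New components: {0,1,2,3,4,5,6,7,8}
Are 6 and 8 in the same component? yes

Answer: yes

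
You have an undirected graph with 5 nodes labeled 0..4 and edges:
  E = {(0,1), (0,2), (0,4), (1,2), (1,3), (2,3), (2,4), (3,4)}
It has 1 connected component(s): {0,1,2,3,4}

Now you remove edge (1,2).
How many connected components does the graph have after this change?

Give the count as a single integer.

Initial component count: 1
Remove (1,2): not a bridge. Count unchanged: 1.
  After removal, components: {0,1,2,3,4}
New component count: 1

Answer: 1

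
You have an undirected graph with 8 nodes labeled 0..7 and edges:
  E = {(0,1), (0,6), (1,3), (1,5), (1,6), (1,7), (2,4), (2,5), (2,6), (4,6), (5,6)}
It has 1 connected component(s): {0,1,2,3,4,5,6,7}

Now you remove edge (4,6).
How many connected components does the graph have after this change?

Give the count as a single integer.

Initial component count: 1
Remove (4,6): not a bridge. Count unchanged: 1.
  After removal, components: {0,1,2,3,4,5,6,7}
New component count: 1

Answer: 1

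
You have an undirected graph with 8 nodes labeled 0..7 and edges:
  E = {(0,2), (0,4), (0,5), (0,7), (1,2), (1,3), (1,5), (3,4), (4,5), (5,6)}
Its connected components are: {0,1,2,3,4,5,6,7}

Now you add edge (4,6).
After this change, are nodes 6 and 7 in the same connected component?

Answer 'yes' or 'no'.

Initial components: {0,1,2,3,4,5,6,7}
Adding edge (4,6): both already in same component {0,1,2,3,4,5,6,7}. No change.
New components: {0,1,2,3,4,5,6,7}
Are 6 and 7 in the same component? yes

Answer: yes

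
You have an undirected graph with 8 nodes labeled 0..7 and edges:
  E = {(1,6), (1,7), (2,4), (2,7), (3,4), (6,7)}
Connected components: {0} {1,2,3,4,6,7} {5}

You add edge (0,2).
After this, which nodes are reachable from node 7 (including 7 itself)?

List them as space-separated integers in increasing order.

Answer: 0 1 2 3 4 6 7

Derivation:
Before: nodes reachable from 7: {1,2,3,4,6,7}
Adding (0,2): merges 7's component with another. Reachability grows.
After: nodes reachable from 7: {0,1,2,3,4,6,7}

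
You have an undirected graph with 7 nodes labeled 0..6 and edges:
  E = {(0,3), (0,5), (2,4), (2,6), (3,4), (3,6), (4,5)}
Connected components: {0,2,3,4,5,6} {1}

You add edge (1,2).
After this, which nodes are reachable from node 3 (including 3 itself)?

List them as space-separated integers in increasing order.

Answer: 0 1 2 3 4 5 6

Derivation:
Before: nodes reachable from 3: {0,2,3,4,5,6}
Adding (1,2): merges 3's component with another. Reachability grows.
After: nodes reachable from 3: {0,1,2,3,4,5,6}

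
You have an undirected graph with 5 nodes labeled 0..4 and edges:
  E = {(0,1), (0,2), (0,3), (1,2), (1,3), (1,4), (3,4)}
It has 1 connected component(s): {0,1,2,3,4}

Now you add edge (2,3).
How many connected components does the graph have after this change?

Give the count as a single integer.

Answer: 1

Derivation:
Initial component count: 1
Add (2,3): endpoints already in same component. Count unchanged: 1.
New component count: 1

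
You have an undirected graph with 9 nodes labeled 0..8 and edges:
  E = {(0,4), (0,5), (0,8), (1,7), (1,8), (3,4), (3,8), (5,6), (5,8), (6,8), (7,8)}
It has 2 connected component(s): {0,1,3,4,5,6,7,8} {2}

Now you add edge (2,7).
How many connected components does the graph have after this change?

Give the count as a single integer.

Initial component count: 2
Add (2,7): merges two components. Count decreases: 2 -> 1.
New component count: 1

Answer: 1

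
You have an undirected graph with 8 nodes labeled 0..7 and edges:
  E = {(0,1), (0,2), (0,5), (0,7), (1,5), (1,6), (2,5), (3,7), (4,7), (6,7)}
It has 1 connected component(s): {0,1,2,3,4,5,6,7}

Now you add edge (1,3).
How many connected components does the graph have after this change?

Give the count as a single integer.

Initial component count: 1
Add (1,3): endpoints already in same component. Count unchanged: 1.
New component count: 1

Answer: 1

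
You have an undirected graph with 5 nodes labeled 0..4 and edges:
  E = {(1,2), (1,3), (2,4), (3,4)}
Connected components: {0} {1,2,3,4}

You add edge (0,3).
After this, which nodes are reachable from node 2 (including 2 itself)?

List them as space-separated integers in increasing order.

Answer: 0 1 2 3 4

Derivation:
Before: nodes reachable from 2: {1,2,3,4}
Adding (0,3): merges 2's component with another. Reachability grows.
After: nodes reachable from 2: {0,1,2,3,4}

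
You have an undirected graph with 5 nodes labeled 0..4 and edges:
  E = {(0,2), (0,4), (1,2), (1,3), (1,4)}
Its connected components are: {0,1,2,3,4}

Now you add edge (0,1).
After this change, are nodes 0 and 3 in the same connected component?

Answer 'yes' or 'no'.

Answer: yes

Derivation:
Initial components: {0,1,2,3,4}
Adding edge (0,1): both already in same component {0,1,2,3,4}. No change.
New components: {0,1,2,3,4}
Are 0 and 3 in the same component? yes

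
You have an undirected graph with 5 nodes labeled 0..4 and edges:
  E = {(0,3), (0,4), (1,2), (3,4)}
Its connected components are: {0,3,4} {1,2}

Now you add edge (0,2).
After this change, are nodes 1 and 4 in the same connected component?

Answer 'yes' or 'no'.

Answer: yes

Derivation:
Initial components: {0,3,4} {1,2}
Adding edge (0,2): merges {0,3,4} and {1,2}.
New components: {0,1,2,3,4}
Are 1 and 4 in the same component? yes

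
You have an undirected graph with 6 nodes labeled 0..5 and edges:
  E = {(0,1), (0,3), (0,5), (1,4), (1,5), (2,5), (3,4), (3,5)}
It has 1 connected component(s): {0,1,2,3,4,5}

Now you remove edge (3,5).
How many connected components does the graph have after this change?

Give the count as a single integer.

Initial component count: 1
Remove (3,5): not a bridge. Count unchanged: 1.
  After removal, components: {0,1,2,3,4,5}
New component count: 1

Answer: 1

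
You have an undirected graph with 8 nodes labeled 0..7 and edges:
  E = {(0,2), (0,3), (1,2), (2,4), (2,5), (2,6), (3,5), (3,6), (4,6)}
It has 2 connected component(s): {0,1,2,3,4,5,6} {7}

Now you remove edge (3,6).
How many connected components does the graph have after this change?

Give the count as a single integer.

Initial component count: 2
Remove (3,6): not a bridge. Count unchanged: 2.
  After removal, components: {0,1,2,3,4,5,6} {7}
New component count: 2

Answer: 2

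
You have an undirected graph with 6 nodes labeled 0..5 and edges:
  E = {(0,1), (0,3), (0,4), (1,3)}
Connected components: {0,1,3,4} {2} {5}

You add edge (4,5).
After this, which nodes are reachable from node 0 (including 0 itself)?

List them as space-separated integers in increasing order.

Before: nodes reachable from 0: {0,1,3,4}
Adding (4,5): merges 0's component with another. Reachability grows.
After: nodes reachable from 0: {0,1,3,4,5}

Answer: 0 1 3 4 5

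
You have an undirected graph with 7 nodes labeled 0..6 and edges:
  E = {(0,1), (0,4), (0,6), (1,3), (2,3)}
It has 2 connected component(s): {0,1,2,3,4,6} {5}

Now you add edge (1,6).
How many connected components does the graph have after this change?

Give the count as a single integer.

Initial component count: 2
Add (1,6): endpoints already in same component. Count unchanged: 2.
New component count: 2

Answer: 2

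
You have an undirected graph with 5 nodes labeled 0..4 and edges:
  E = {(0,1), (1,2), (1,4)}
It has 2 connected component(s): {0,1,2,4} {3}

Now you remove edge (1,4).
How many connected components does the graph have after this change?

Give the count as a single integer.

Initial component count: 2
Remove (1,4): it was a bridge. Count increases: 2 -> 3.
  After removal, components: {0,1,2} {3} {4}
New component count: 3

Answer: 3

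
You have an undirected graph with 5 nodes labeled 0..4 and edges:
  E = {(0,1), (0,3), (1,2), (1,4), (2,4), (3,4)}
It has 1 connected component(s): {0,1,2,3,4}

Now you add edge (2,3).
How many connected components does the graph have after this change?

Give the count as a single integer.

Answer: 1

Derivation:
Initial component count: 1
Add (2,3): endpoints already in same component. Count unchanged: 1.
New component count: 1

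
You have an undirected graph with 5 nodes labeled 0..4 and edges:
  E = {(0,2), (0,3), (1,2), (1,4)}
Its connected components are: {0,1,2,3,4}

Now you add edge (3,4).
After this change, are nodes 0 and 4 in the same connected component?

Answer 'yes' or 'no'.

Answer: yes

Derivation:
Initial components: {0,1,2,3,4}
Adding edge (3,4): both already in same component {0,1,2,3,4}. No change.
New components: {0,1,2,3,4}
Are 0 and 4 in the same component? yes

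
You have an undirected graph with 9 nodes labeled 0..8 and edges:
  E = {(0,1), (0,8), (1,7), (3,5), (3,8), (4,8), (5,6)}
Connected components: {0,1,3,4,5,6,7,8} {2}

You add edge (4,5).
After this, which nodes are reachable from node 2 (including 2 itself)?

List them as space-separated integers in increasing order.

Before: nodes reachable from 2: {2}
Adding (4,5): both endpoints already in same component. Reachability from 2 unchanged.
After: nodes reachable from 2: {2}

Answer: 2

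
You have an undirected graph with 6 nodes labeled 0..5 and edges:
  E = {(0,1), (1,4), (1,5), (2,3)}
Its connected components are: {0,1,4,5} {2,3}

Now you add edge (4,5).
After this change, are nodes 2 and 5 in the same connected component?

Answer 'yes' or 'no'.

Answer: no

Derivation:
Initial components: {0,1,4,5} {2,3}
Adding edge (4,5): both already in same component {0,1,4,5}. No change.
New components: {0,1,4,5} {2,3}
Are 2 and 5 in the same component? no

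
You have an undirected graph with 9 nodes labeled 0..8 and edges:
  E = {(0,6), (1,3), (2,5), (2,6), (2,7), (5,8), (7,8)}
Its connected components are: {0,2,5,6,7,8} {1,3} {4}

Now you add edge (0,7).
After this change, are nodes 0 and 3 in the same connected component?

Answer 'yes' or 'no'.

Initial components: {0,2,5,6,7,8} {1,3} {4}
Adding edge (0,7): both already in same component {0,2,5,6,7,8}. No change.
New components: {0,2,5,6,7,8} {1,3} {4}
Are 0 and 3 in the same component? no

Answer: no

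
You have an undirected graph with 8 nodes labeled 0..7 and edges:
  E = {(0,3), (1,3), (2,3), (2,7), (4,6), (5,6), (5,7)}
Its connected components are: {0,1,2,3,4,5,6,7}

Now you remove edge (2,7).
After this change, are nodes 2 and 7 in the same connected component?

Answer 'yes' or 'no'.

Answer: no

Derivation:
Initial components: {0,1,2,3,4,5,6,7}
Removing edge (2,7): it was a bridge — component count 1 -> 2.
New components: {0,1,2,3} {4,5,6,7}
Are 2 and 7 in the same component? no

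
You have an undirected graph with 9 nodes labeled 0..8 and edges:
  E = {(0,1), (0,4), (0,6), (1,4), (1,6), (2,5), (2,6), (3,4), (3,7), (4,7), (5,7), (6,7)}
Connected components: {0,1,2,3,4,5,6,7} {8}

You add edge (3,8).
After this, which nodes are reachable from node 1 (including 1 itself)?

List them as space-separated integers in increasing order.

Answer: 0 1 2 3 4 5 6 7 8

Derivation:
Before: nodes reachable from 1: {0,1,2,3,4,5,6,7}
Adding (3,8): merges 1's component with another. Reachability grows.
After: nodes reachable from 1: {0,1,2,3,4,5,6,7,8}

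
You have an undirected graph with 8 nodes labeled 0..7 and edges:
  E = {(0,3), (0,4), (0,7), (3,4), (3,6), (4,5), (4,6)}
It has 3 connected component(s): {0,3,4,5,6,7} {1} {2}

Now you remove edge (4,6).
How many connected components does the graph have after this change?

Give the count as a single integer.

Initial component count: 3
Remove (4,6): not a bridge. Count unchanged: 3.
  After removal, components: {0,3,4,5,6,7} {1} {2}
New component count: 3

Answer: 3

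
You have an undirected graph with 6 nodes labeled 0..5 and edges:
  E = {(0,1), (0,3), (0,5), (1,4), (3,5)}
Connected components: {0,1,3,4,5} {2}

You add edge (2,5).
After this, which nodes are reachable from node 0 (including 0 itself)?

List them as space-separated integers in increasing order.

Before: nodes reachable from 0: {0,1,3,4,5}
Adding (2,5): merges 0's component with another. Reachability grows.
After: nodes reachable from 0: {0,1,2,3,4,5}

Answer: 0 1 2 3 4 5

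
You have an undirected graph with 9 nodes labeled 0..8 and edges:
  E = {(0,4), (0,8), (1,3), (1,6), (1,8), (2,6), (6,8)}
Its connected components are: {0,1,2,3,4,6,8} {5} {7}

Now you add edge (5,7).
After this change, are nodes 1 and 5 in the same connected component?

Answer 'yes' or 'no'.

Initial components: {0,1,2,3,4,6,8} {5} {7}
Adding edge (5,7): merges {5} and {7}.
New components: {0,1,2,3,4,6,8} {5,7}
Are 1 and 5 in the same component? no

Answer: no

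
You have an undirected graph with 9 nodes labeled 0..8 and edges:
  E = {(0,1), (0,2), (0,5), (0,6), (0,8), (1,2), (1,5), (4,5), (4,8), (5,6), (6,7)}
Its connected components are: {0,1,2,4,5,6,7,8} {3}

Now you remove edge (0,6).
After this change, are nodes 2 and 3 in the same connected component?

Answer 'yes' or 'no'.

Initial components: {0,1,2,4,5,6,7,8} {3}
Removing edge (0,6): not a bridge — component count unchanged at 2.
New components: {0,1,2,4,5,6,7,8} {3}
Are 2 and 3 in the same component? no

Answer: no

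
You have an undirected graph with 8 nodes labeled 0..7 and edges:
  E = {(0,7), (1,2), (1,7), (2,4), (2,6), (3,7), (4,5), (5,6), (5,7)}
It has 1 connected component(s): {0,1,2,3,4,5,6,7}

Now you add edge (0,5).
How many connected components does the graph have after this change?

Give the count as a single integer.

Answer: 1

Derivation:
Initial component count: 1
Add (0,5): endpoints already in same component. Count unchanged: 1.
New component count: 1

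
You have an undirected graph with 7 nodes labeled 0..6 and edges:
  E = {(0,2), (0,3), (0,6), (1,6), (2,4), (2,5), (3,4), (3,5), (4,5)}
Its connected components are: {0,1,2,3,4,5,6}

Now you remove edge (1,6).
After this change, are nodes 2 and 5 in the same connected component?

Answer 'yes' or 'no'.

Answer: yes

Derivation:
Initial components: {0,1,2,3,4,5,6}
Removing edge (1,6): it was a bridge — component count 1 -> 2.
New components: {0,2,3,4,5,6} {1}
Are 2 and 5 in the same component? yes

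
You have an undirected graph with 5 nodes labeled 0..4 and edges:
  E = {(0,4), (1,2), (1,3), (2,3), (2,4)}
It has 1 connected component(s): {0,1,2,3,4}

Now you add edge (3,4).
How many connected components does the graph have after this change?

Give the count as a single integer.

Answer: 1

Derivation:
Initial component count: 1
Add (3,4): endpoints already in same component. Count unchanged: 1.
New component count: 1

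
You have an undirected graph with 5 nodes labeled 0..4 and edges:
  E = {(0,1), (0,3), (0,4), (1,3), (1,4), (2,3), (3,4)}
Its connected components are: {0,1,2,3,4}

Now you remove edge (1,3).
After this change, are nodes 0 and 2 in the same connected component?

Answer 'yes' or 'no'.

Answer: yes

Derivation:
Initial components: {0,1,2,3,4}
Removing edge (1,3): not a bridge — component count unchanged at 1.
New components: {0,1,2,3,4}
Are 0 and 2 in the same component? yes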